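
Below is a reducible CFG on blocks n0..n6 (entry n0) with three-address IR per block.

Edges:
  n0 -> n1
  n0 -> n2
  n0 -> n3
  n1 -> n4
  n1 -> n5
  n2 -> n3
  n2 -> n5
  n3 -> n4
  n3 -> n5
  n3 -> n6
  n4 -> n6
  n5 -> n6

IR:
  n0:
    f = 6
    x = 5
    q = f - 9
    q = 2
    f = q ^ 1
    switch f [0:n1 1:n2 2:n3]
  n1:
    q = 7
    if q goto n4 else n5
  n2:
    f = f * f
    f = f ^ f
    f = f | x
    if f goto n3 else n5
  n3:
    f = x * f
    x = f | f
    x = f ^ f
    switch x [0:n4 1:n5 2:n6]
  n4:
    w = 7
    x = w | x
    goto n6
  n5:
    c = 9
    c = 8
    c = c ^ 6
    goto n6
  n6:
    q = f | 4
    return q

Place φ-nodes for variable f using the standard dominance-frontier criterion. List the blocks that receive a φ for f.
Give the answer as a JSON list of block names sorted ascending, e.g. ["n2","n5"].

idom tree: n1←n0 n2←n0 n3←n0 n4←n0 n5←n0 n6←n0
Join-block Dom:
  n3: preds {n0,n2}: {n0} ∩ {n0,n2} = {n0}; idom=n0
  n4: preds {n1,n3}: {n0,n1} ∩ {n0,n3} = {n0}; idom=n0
  n5: preds {n1,n2,n3}: {n0,n1} ∩ {n0,n2} ∩ {n0,n3} = {n0}; idom=n0
  n6: preds {n3,n4,n5}: {n0,n3} ∩ {n0,n4} ∩ {n0,n5} = {n0}; idom=n0

DF walk-up:
  n3←n0: walk · to n0
  n3←n2: walk n2 to n0
  n4←n1: walk n1 to n0
  n4←n3: walk n3 to n0
  n5←n1: walk n1 to n0
  n5←n2: walk n2 to n0
  n5←n3: walk n3 to n0
  n6←n3: walk n3 to n0
  n6←n4: walk n4 to n0
  n6←n5: walk n5 to n0
  DF(n0)=∅
  DF(n1)={n4,n5}
  DF(n2)={n3,n5}
  DF(n3)={n4,n5,n6}
  DF(n4)={n6}
  DF(n5)={n6}
  DF(n6)=∅

φ for f: defs {n0,n2,n3}
  DF⁺ = {n3,n4,n5,n6}

Answer: ["n3", "n4", "n5", "n6"]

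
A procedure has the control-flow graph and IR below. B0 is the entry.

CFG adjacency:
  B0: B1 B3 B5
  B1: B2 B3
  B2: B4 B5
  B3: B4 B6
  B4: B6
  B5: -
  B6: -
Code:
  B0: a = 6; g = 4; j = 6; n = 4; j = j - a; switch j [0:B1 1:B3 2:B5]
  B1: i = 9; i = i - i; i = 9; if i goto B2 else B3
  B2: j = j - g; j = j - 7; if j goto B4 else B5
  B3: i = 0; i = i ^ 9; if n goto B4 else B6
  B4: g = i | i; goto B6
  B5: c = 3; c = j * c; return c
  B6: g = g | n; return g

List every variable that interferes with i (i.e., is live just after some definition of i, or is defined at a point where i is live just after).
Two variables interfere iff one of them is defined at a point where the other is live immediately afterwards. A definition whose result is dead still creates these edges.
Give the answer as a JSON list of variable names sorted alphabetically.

def/use:
  B0: def={a,g,j,n} ue=∅
  B1: def={i} ue=∅
  B2: def={j} ue={g,j}
  B3: def={i} ue={n}
  B4: def={g} ue={i}
  B5: def={c} ue={j}
  B6: def={g} ue={g,n}

Liveness:
  B0 li=∅ lo={g,j,n}
  B1 li={g,j,n} lo={g,i,j,n}
  B2 li={g,i,j,n} lo={i,j,n}
  B3 li={g,n} lo={g,i,n}
  B4 li={i,n} lo={g,n}
  B5 li={j} lo=∅
  B6 li={g,n} lo=∅

Interfere edges:
  a — {g,j,n}
  c — {j}
  g — {a,i,j,n}
  i — {g,j,n}
  j — {a,c,g,i,n}
  n — {a,g,i,j}

N(i) = ["g", "j", "n"]

Answer: ["g", "j", "n"]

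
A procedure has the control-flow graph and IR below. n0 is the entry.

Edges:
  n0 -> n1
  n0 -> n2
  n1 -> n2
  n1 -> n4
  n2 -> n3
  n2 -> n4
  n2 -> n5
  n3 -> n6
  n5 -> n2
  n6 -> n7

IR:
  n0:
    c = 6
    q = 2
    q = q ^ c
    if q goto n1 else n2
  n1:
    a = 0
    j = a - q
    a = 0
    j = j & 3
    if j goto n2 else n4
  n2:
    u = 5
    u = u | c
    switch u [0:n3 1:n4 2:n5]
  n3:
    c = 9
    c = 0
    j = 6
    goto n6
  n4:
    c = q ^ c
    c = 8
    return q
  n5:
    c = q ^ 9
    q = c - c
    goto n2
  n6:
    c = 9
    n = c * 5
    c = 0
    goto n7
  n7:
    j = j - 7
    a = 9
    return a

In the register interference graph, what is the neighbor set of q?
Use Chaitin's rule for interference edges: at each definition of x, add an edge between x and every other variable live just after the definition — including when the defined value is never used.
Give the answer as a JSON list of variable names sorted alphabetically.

Per-block:
  n0: def={c,q} ue=∅
  n1: def={a,j} ue={q}
  n2: def={u} ue={c}
  n3: def={c,j} ue=∅
  n4: def={c} ue={c,q}
  n5: def={c,q} ue={q}
  n6: def={c,n} ue=∅
  n7: def={a,j} ue={j}

Backward fixpoint:
  live n0: ∅→{c,q}
  live n1: {c,q}→{c,q}
  live n2: {c,q}→{c,q}
  live n3: ∅→{j}
  live n4: {c,q}→∅
  live n5: {q}→{c,q}
  live n6: {j}→{j}
  live n7: {j}→∅

Conflict graph:
  a: {c,j,q}
  c: {a,j,q,u}
  j: {a,c,n,q}
  n: {j}
  q: {a,c,j,u}
  u: {c,q}

N(q) = ["a", "c", "j", "u"]

Answer: ["a", "c", "j", "u"]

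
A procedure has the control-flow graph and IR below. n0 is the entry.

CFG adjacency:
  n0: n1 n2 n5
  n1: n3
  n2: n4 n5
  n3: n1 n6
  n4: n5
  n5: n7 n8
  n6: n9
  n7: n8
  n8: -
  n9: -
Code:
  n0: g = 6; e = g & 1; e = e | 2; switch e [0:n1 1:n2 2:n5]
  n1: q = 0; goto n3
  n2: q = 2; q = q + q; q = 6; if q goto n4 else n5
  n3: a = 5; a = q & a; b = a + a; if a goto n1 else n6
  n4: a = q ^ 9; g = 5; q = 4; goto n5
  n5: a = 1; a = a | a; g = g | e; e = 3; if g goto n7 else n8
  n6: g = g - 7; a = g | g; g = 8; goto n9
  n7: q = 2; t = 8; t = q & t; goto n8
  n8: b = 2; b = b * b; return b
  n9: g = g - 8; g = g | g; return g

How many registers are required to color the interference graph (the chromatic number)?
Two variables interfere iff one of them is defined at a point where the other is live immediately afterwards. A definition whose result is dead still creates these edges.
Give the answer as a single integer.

def/use:
  n0 def {e,g} use ∅
  n1 def {q} use ∅
  n2 def {q} use ∅
  n3 def {a,b} use {q}
  n4 def {a,g,q} use {q}
  n5 def {a,e,g} use {e,g}
  n6 def {a,g} use {g}
  n7 def {q,t} use ∅
  n8 def {b} use ∅
  n9 def {g} use {g}

Liveness:
  n0 li=∅ lo={e,g}
  n1 li={g} lo={g,q}
  n2 li={e,g} lo={e,g,q}
  n3 li={g,q} lo={g}
  n4 li={e,q} lo={e,g}
  n5 li={e,g} lo=∅
  n6 li={g} lo={g}
  n7 li=∅ lo=∅
  n8 li=∅ lo=∅
  n9 li={g} lo=∅

Conflict graph:
  a — {b,e,g,q}
  b — {a,g}
  e — {a,g,q}
  g — {a,b,e,q}
  q — {a,e,g,t}
  t — {q}

Registers:
  {a,e,g,q} pairwise interfere (4-clique) ⇒ χ ≥ 4
  4-colouring: R0={a,t}  R1={g}  R2={b,q}  R3={e}
  χ = 4

Answer: 4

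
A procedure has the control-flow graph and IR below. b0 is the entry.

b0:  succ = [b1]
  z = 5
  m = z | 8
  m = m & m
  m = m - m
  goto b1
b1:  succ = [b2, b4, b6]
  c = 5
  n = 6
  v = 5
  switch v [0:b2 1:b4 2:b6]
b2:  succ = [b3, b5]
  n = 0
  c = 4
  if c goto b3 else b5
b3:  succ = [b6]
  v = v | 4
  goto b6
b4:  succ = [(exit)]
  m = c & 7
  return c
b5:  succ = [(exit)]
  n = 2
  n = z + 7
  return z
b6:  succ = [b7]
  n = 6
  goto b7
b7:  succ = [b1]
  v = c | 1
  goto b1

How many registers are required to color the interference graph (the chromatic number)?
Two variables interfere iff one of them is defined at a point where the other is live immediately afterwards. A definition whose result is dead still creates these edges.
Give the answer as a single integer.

Answer: 4

Derivation:
def/use:
  b0: def={m,z} ue=∅
  b1: def={c,n,v} ue=∅
  b2: def={c,n} ue=∅
  b3: def={v} ue={v}
  b4: def={m} ue={c}
  b5: def={n} ue={z}
  b6: def={n} ue=∅
  b7: def={v} ue={c}

Live sets:
  b0: in=∅ out={z}
  b1: in={z} out={c,v,z}
  b2: in={v,z} out={c,v,z}
  b3: in={c,v,z} out={c,z}
  b4: in={c} out=∅
  b5: in={z} out=∅
  b6: in={c,z} out={c,z}
  b7: in={c,z} out={z}

Interference:
  c↔{m,n,v,z}
  m↔{c,z}
  n↔{c,v,z}
  v↔{c,n,z}
  z↔{c,m,n,v}

Registers:
  {c,n,v,z} pairwise interfere (4-clique) ⇒ χ ≥ 4
  assign c→r0 m→r2 n→r2 v→r3 z→r1 — no edge inside a register ⇒ χ ≤ 4
  χ = 4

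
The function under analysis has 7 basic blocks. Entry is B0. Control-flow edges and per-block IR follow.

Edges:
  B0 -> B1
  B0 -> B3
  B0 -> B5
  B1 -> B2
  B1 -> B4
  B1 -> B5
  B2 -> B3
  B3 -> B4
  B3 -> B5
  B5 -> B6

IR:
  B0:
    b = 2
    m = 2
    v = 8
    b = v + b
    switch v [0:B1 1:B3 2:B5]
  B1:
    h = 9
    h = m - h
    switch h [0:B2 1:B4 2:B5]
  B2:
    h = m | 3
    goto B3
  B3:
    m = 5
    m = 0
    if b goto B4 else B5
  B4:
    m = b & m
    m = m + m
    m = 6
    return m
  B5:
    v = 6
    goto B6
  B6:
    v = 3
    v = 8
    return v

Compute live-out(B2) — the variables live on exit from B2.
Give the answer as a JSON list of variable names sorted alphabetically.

Answer: ["b"]

Working:
Per-block:
  B0: {b,m,v} / ∅
  B1: {h} / {m}
  B2: {h} / {m}
  B3: {m} / {b}
  B4: {m} / {b,m}
  B5: {v} / ∅
  B6: {v} / ∅

Liveness:
  live B0: ∅→{b,m}
  live B1: {b,m}→{b,m}
  live B2: {b,m}→{b}
  live B3: {b}→{b,m}
  live B4: {b,m}→∅
  live B5: ∅→∅
  live B6: ∅→∅

live-out(B2) = ["b"]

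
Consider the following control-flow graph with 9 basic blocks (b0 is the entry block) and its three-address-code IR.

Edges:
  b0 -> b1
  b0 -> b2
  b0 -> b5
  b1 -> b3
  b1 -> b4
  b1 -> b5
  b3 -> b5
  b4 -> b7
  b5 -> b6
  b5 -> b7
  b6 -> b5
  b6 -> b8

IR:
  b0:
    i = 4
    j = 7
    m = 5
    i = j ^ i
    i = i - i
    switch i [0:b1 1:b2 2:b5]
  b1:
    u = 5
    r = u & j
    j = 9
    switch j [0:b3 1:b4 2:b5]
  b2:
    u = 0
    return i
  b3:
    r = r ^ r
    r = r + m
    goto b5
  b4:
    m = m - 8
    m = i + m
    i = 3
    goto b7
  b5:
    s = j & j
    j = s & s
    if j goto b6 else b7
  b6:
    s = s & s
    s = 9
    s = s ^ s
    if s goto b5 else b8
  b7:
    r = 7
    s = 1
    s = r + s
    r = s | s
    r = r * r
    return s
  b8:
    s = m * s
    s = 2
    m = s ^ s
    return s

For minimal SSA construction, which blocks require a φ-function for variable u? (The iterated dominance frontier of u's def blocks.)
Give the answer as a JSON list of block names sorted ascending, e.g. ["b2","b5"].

idom tree: b1←b0 b2←b0 b3←b1 b4←b1 b5←b0 b6←b5 b7←b0 b8←b6
Dom at joins:
  b5: preds {b0,b1,b3,b6}: {b0} ∩ {b0,b1} ∩ {b0,b1,b3} ∩ {b0,b5,b6} = {b0}; idom=b0
  b7: preds {b4,b5}: {b0,b1,b4} ∩ {b0,b5} = {b0}; idom=b0

DF derivation:
  b5←b0: walk · to b0
  b5←b1: walk b1 to b0
  b5←b3: walk b3→b1 to b0
  b5←b6: walk b6→b5 to b0
  b7←b4: walk b4→b1 to b0
  b7←b5: walk b5 to b0
  b0 → ∅
  b1 → {b5,b7}
  b2 → ∅
  b3 → {b5}
  b4 → {b7}
  b5 → {b5,b7}
  b6 → {b5}
  b7 → ∅
  b8 → ∅

φ for u: defs {b1,b2}
  DF⁺ = {b5,b7}

Answer: ["b5", "b7"]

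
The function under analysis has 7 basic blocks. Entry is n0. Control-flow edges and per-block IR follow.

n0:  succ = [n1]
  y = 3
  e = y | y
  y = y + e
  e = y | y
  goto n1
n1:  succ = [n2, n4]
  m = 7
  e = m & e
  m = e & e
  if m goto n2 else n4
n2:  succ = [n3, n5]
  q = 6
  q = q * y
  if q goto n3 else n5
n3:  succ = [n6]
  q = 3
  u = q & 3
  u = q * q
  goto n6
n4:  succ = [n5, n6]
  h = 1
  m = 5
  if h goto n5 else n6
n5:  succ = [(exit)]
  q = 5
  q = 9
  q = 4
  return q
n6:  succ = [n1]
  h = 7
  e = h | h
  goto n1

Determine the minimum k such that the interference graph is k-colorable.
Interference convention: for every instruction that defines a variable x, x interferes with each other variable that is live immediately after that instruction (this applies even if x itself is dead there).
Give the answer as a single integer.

Answer: 3

Derivation:
Block summaries:
  n0 def {e,y} use ∅
  n1 def {e,m} use {e}
  n2 def {q} use {y}
  n3 def {q,u} use ∅
  n4 def {h,m} use ∅
  n5 def {q} use ∅
  n6 def {e,h} use ∅

Live sets:
  live n0: ∅→{e,y}
  live n1: {e,y}→{y}
  live n2: {y}→{y}
  live n3: {y}→{y}
  live n4: {y}→{y}
  live n5: ∅→∅
  live n6: {y}→{e,y}

Conflict graph:
  e — {m,y}
  h — {m,y}
  m — {e,h,y}
  q — {u,y}
  u — {q,y}
  y — {e,h,m,q,u}

Registers:
  clique {e,m,y} ⇒ need ≥ 3
  assign e→R2 h→R2 m→R1 q→R1 u→R2 y→R0 — no edge inside a register ⇒ χ ≤ 3
  χ = 3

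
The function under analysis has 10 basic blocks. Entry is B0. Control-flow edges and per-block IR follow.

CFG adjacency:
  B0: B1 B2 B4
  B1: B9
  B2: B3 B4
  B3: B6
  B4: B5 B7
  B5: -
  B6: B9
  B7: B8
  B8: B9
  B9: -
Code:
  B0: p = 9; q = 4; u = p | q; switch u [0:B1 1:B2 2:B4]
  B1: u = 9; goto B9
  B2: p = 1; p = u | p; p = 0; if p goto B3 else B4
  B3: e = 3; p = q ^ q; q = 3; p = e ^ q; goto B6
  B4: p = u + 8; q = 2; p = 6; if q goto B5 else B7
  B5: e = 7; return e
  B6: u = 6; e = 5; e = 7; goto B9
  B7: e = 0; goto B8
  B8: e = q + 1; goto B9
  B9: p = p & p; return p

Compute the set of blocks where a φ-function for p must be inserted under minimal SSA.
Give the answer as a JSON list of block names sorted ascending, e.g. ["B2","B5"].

Answer: ["B4", "B9"]

Working:
idom tree: B1←B0 B2←B0 B3←B2 B4←B0 B5←B4 B6←B3 B7←B4 B8←B7 B9←B0
Dom∩ at merges:
  B4: preds {B0,B2}: {B0} ∩ {B0,B2} = {B0}; idom=B0
  B9: preds {B1,B6,B8}: {B0,B1} ∩ {B0,B2,B3,B6} ∩ {B0,B4,B7,B8} = {B0}; idom=B0

Frontier:
  B4←B0: walk · to B0
  B4←B2: walk B2 to B0
  B9←B1: walk B1 to B0
  B9←B6: walk B6→B3→B2 to B0
  B9←B8: walk B8→B7→B4 to B0
  DF(B0)=∅
  DF(B1)={B9}
  DF(B2)={B4,B9}
  DF(B3)={B9}
  DF(B4)={B9}
  DF(B5)=∅
  DF(B6)={B9}
  DF(B7)={B9}
  DF(B8)={B9}
  DF(B9)=∅

φ for p: defs {B0,B2,B3,B4,B9}
  DF⁺ = {B4,B9}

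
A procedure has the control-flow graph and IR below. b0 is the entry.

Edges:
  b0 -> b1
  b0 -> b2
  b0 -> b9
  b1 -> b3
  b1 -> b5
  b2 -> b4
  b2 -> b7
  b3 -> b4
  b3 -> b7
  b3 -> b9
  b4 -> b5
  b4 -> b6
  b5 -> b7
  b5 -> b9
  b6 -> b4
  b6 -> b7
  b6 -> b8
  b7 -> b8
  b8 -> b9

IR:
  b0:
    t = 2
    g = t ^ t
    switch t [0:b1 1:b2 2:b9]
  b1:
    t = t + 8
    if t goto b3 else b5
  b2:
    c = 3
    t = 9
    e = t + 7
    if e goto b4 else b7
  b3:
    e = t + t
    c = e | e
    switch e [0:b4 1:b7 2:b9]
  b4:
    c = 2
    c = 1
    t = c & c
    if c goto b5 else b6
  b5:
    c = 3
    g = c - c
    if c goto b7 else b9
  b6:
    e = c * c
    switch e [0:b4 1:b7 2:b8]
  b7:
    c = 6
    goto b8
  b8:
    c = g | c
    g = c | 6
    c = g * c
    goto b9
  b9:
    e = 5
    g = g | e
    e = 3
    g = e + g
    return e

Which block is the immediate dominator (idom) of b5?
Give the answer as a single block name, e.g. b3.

idom tree: b1←b0 b2←b0 b3←b1 b4←b0 b5←b0 b6←b4 b7←b0 b8←b0 b9←b0
Dom at joins:
  b4: preds {b2,b3,b6}: {b0,b2} ∩ {b0,b1,b3} ∩ {b0,b4,b6} = {b0}; idom=b0
  b5: preds {b1,b4}: {b0,b1} ∩ {b0,b4} = {b0}; idom=b0
  b7: preds {b2,b3,b5,b6}: {b0,b2} ∩ {b0,b1,b3} ∩ {b0,b5} ∩ {b0,b4,b6} = {b0}; idom=b0
  b8: preds {b6,b7}: {b0,b4,b6} ∩ {b0,b7} = {b0}; idom=b0
  b9: preds {b0,b3,b5,b8}: {b0} ∩ {b0,b1,b3} ∩ {b0,b5} ∩ {b0,b8} = {b0}; idom=b0

idom(b5) = b0

Answer: b0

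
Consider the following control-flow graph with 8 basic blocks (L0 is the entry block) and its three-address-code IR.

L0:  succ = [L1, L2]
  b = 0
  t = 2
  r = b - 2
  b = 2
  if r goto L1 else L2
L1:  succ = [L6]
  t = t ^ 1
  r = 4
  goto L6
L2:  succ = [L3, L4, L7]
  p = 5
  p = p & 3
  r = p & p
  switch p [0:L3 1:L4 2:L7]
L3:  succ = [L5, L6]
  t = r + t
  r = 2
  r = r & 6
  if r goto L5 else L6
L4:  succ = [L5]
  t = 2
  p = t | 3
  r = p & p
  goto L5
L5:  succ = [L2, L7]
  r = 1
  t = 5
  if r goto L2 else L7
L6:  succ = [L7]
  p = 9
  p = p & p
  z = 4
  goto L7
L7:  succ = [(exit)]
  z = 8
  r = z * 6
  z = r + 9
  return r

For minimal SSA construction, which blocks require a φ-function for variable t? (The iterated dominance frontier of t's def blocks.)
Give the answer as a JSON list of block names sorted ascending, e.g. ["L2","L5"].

Answer: ["L2", "L5", "L6", "L7"]

Working:
idom tree: L1←L0 L2←L0 L3←L2 L4←L2 L5←L2 L6←L0 L7←L0
Dom at joins:
  L2: preds {L0,L5}: {L0} ∩ {L0,L2,L5} = {L0}; idom=L0
  L5: preds {L3,L4}: {L0,L2,L3} ∩ {L0,L2,L4} = {L0,L2}; idom=L2
  L6: preds {L1,L3}: {L0,L1} ∩ {L0,L2,L3} = {L0}; idom=L0
  L7: preds {L2,L5,L6}: {L0,L2} ∩ {L0,L2,L5} ∩ {L0,L6} = {L0}; idom=L0

DF derivation:
  L2←L0: walk · to L0
  L2←L5: walk L5→L2 to L0
  L5←L3: walk L3 to L2
  L5←L4: walk L4 to L2
  L6←L1: walk L1 to L0
  L6←L3: walk L3→L2 to L0
  L7←L2: walk L2 to L0
  L7←L5: walk L5→L2 to L0
  L7←L6: walk L6 to L0
  L0 → ∅
  L1 → {L6}
  L2 → {L2,L6,L7}
  L3 → {L5,L6}
  L4 → {L5}
  L5 → {L2,L7}
  L6 → {L7}
  L7 → ∅

φ for t: defs {L0,L1,L3,L4,L5}
  DF⁺ = {L2,L5,L6,L7}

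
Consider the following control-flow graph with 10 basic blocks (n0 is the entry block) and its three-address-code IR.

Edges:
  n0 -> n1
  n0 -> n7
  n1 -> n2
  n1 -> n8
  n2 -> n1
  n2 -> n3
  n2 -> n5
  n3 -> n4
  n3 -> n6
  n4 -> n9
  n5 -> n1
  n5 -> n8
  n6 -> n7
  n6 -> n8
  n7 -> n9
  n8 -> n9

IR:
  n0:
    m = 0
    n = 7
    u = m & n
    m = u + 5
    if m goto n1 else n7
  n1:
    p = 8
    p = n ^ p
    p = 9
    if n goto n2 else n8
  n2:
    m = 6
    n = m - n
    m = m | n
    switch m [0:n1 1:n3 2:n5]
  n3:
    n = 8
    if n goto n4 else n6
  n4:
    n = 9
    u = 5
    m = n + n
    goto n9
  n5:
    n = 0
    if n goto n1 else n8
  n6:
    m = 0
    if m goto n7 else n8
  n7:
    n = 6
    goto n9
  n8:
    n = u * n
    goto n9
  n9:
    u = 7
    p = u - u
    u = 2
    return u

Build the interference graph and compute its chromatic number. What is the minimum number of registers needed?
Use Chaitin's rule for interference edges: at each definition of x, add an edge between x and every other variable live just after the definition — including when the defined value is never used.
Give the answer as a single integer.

Answer: 3

Analysis:
def/use:
  n0: {m,n,u} / ∅
  n1: {p} / {n}
  n2: {m,n} / {n}
  n3: {n} / ∅
  n4: {m,n,u} / ∅
  n5: {n} / ∅
  n6: {m} / ∅
  n7: {n} / ∅
  n8: {n} / {n,u}
  n9: {p,u} / ∅

Backward fixpoint:
  n0: in=∅ out={n,u}
  n1: in={n,u} out={n,u}
  n2: in={n,u} out={n,u}
  n3: in={u} out={n,u}
  n4: in=∅ out=∅
  n5: in={u} out={n,u}
  n6: in={n,u} out={n,u}
  n7: in=∅ out=∅
  n8: in={n,u} out=∅
  n9: in=∅ out=∅

Conflict graph:
  m: {n,u}
  n: {m,p,u}
  p: {n,u}
  u: {m,n,p}

Chromatic number:
  clique {m,n,u} ⇒ need ≥ 3
  3-colouring: r0={n}  r1={u}  r2={m,p}
  χ = 3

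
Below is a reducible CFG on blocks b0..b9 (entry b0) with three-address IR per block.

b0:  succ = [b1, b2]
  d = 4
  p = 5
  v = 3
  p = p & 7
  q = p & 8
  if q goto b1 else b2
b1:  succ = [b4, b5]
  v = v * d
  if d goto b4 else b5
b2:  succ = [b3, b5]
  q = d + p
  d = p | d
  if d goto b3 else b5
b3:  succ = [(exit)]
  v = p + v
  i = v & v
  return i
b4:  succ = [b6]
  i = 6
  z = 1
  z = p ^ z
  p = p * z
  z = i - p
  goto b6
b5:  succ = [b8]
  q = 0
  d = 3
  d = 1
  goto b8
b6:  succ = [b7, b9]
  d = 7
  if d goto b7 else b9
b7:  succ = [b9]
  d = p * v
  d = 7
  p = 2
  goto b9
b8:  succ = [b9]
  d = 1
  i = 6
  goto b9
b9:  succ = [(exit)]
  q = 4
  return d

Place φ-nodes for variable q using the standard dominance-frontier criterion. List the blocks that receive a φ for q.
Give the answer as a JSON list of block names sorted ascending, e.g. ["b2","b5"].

idom tree: b1←b0 b2←b0 b3←b2 b4←b1 b5←b0 b6←b4 b7←b6 b8←b5 b9←b0
Join-block Dom:
  b5: preds {b1,b2}: {b0,b1} ∩ {b0,b2} = {b0}; idom=b0
  b9: preds {b6,b7,b8}: {b0,b1,b4,b6} ∩ {b0,b1,b4,b6,b7} ∩ {b0,b5,b8} = {b0}; idom=b0

DF derivation:
  b5←b1: walk b1 to b0
  b5←b2: walk b2 to b0
  b9←b6: walk b6→b4→b1 to b0
  b9←b7: walk b7→b6→b4→b1 to b0
  b9←b8: walk b8→b5 to b0
  DF(b0)=∅
  DF(b1)={b5,b9}
  DF(b2)={b5}
  DF(b3)=∅
  DF(b4)={b9}
  DF(b5)={b9}
  DF(b6)={b9}
  DF(b7)={b9}
  DF(b8)={b9}
  DF(b9)=∅

φ for q: defs {b0,b2,b5,b9}
  DF⁺ = {b5,b9}

Answer: ["b5", "b9"]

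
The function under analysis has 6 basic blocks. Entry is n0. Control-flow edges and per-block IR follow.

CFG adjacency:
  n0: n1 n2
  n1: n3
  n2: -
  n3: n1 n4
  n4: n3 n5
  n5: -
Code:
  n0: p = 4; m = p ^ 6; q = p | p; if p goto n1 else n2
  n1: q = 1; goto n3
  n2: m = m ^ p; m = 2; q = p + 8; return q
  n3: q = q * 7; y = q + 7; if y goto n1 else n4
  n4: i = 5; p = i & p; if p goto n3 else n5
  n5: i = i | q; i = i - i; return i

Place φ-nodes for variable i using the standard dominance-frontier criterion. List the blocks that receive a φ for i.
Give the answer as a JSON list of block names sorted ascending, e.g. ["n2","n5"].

Answer: ["n1", "n3"]

Derivation:
idom tree: n1←n0 n2←n0 n3←n1 n4←n3 n5←n4
Join-block Dom:
  n1: preds {n0,n3}: {n0} ∩ {n0,n1,n3} = {n0}; idom=n0
  n3: preds {n1,n4}: {n0,n1} ∩ {n0,n1,n3,n4} = {n0,n1}; idom=n1

Frontier:
  join n1 pred n0: · stop@n0
  join n1 pred n3: n3→n1 stop@n0
  join n3 pred n1: · stop@n1
  join n3 pred n4: n4→n3 stop@n1
  n0: DF=∅
  n1: DF={n1}
  n2: DF=∅
  n3: DF={n1,n3}
  n4: DF={n3}
  n5: DF=∅

φ for i: defs {n4,n5}
  DF⁺ = {n1,n3}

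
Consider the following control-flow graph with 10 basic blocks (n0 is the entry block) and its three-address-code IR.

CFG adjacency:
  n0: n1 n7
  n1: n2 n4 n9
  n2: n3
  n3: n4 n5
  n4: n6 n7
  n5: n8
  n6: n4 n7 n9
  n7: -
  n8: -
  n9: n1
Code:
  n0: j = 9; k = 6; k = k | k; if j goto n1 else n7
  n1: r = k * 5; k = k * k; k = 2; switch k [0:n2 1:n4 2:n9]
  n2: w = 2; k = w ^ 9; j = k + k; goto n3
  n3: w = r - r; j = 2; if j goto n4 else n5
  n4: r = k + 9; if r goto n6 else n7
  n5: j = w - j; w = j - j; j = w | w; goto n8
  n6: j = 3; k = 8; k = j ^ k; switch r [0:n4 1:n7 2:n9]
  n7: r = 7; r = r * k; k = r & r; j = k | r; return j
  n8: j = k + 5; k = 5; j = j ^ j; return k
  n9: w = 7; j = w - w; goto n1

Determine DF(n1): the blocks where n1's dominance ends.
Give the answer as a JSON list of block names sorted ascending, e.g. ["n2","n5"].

idom tree: n1←n0 n2←n1 n3←n2 n4←n1 n5←n3 n6←n4 n7←n0 n8←n5 n9←n1
Dom at joins:
  n1: preds {n0,n9}: {n0} ∩ {n0,n1,n9} = {n0}; idom=n0
  n4: preds {n1,n3,n6}: {n0,n1} ∩ {n0,n1,n2,n3} ∩ {n0,n1,n4,n6} = {n0,n1}; idom=n1
  n7: preds {n0,n4,n6}: {n0} ∩ {n0,n1,n4} ∩ {n0,n1,n4,n6} = {n0}; idom=n0
  n9: preds {n1,n6}: {n0,n1} ∩ {n0,n1,n4,n6} = {n0,n1}; idom=n1

DF derivation:
  join n1 pred n0: · stop@n0
  join n1 pred n9: n9→n1 stop@n0
  join n4 pred n1: · stop@n1
  join n4 pred n3: n3→n2 stop@n1
  join n4 pred n6: n6→n4 stop@n1
  join n7 pred n0: · stop@n0
  join n7 pred n4: n4→n1 stop@n0
  join n7 pred n6: n6→n4→n1 stop@n0
  join n9 pred n1: · stop@n1
  join n9 pred n6: n6→n4 stop@n1
  n0: DF=∅
  n1: DF={n1,n7}
  n2: DF={n4}
  n3: DF={n4}
  n4: DF={n4,n7,n9}
  n5: DF=∅
  n6: DF={n4,n7,n9}
  n7: DF=∅
  n8: DF=∅
  n9: DF={n1}

DF(n1) = ["n1", "n7"]

Answer: ["n1", "n7"]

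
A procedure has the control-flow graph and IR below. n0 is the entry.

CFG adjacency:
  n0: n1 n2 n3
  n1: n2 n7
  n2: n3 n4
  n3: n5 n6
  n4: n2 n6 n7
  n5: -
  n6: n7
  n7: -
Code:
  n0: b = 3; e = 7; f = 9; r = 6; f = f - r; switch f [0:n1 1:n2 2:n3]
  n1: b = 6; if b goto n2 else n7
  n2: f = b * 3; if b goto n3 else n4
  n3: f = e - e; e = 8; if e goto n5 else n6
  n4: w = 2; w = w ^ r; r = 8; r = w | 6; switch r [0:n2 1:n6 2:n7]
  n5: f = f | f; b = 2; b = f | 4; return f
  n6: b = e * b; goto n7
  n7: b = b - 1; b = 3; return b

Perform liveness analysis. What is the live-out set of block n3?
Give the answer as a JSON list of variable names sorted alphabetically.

Block summaries:
  n0: def={b,e,f,r} ue=∅
  n1: def={b} ue=∅
  n2: def={f} ue={b}
  n3: def={e,f} ue={e}
  n4: def={r,w} ue={r}
  n5: def={b,f} ue={f}
  n6: def={b} ue={b,e}
  n7: def={b} ue={b}

Liveness:
  live n0: ∅→{b,e,r}
  live n1: {e,r}→{b,e,r}
  live n2: {b,e,r}→{b,e,r}
  live n3: {b,e}→{b,e,f}
  live n4: {b,e,r}→{b,e,r}
  live n5: {f}→∅
  live n6: {b,e}→{b}
  live n7: {b}→∅

live-out(n3) = ["b", "e", "f"]

Answer: ["b", "e", "f"]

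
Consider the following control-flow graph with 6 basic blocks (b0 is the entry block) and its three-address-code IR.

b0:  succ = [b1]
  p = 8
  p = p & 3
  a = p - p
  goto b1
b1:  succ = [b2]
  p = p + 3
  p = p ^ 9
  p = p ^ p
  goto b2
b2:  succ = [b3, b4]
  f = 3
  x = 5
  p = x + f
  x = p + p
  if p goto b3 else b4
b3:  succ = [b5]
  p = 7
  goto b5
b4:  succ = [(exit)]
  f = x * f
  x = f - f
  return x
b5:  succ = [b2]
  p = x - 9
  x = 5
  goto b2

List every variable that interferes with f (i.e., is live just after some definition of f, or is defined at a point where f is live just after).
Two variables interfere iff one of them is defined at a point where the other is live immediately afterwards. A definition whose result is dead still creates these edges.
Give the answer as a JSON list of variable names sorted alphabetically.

Answer: ["p", "x"]

Derivation:
Block summaries:
  b0: {a,p} / ∅
  b1: {p} / {p}
  b2: {f,p,x} / ∅
  b3: {p} / ∅
  b4: {f,x} / {f,x}
  b5: {p,x} / {x}

Live sets:
  b0: in=∅ out={p}
  b1: in={p} out=∅
  b2: in=∅ out={f,x}
  b3: in={x} out={x}
  b4: in={f,x} out=∅
  b5: in={x} out=∅

Interfere edges:
  a — {p}
  f — {p,x}
  p — {a,f,x}
  x — {f,p}

N(f) = ["p", "x"]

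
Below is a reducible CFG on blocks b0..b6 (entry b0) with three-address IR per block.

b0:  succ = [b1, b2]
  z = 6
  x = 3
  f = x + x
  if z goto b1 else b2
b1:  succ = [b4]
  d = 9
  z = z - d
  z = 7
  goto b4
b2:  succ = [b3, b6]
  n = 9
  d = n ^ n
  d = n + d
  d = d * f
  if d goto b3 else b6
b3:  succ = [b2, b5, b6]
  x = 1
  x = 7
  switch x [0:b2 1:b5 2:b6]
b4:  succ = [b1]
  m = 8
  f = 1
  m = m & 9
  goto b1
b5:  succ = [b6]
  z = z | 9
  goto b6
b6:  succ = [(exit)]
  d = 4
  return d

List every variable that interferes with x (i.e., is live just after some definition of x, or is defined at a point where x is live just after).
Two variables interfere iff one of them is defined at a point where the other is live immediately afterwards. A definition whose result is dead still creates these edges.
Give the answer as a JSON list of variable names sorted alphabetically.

def/use:
  b0 def {f,x,z} use ∅
  b1 def {d,z} use {z}
  b2 def {d,n} use {f}
  b3 def {x} use ∅
  b4 def {f,m} use ∅
  b5 def {z} use {z}
  b6 def {d} use ∅

Liveness:
  b0: in=∅ out={f,z}
  b1: in={z} out={z}
  b2: in={f,z} out={f,z}
  b3: in={f,z} out={f,z}
  b4: in={z} out={z}
  b5: in={z} out=∅
  b6: in=∅ out=∅

Interfere edges:
  d: {f,n,z}
  f: {d,m,n,x,z}
  m: {f,z}
  n: {d,f,z}
  x: {f,z}
  z: {d,f,m,n,x}

N(x) = ["f", "z"]

Answer: ["f", "z"]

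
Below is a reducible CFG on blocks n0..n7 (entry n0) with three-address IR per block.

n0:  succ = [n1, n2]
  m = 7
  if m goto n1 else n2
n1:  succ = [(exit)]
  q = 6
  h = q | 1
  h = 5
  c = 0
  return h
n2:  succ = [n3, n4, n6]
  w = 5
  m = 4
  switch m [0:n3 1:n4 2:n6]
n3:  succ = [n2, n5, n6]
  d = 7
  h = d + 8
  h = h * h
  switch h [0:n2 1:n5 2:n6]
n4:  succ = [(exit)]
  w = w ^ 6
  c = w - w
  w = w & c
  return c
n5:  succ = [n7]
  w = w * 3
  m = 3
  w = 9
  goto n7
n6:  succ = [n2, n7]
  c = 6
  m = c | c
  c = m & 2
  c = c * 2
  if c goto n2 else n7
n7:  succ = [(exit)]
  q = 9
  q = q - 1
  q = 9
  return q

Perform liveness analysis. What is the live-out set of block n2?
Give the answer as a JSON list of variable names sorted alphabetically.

Answer: ["w"]

Derivation:
def/use:
  n0: {m} / ∅
  n1: {c,h,q} / ∅
  n2: {m,w} / ∅
  n3: {d,h} / ∅
  n4: {c,w} / {w}
  n5: {m,w} / {w}
  n6: {c,m} / ∅
  n7: {q} / ∅

Liveness:
  live n0: ∅→∅
  live n1: ∅→∅
  live n2: ∅→{w}
  live n3: {w}→{w}
  live n4: {w}→∅
  live n5: {w}→∅
  live n6: ∅→∅
  live n7: ∅→∅

live-out(n2) = ["w"]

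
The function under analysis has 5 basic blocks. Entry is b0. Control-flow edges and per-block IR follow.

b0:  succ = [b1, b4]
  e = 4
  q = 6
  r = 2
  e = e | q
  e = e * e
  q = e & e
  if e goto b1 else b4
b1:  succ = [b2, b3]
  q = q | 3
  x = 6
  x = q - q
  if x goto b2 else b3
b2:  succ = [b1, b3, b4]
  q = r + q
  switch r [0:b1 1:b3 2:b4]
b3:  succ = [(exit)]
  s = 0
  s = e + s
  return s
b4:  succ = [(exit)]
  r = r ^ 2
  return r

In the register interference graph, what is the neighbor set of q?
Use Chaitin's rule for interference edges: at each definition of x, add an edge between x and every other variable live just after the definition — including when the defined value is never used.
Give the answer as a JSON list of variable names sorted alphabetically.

Per-block:
  b0 def {e,q,r} use ∅
  b1 def {q,x} use {q}
  b2 def {q} use {q,r}
  b3 def {s} use {e}
  b4 def {r} use {r}

Live sets:
  live b0: ∅→{e,q,r}
  live b1: {e,q,r}→{e,q,r}
  live b2: {e,q,r}→{e,q,r}
  live b3: {e}→∅
  live b4: {r}→∅

Interfere edges:
  e: {q,r,s,x}
  q: {e,r,x}
  r: {e,q,x}
  s: {e}
  x: {e,q,r}

N(q) = ["e", "r", "x"]

Answer: ["e", "r", "x"]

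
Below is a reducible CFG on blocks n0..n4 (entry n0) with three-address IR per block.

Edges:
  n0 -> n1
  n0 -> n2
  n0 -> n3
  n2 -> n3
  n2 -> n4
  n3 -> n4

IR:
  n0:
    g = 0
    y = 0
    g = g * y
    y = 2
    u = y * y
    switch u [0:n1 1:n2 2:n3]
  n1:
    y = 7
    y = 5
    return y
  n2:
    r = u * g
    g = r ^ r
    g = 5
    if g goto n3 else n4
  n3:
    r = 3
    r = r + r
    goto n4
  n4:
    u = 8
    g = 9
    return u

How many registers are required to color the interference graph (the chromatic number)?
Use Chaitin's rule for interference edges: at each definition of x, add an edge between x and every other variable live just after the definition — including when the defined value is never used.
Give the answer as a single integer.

def/use:
  n0: def={g,u,y} ue=∅
  n1: def={y} ue=∅
  n2: def={g,r} ue={g,u}
  n3: def={r} ue=∅
  n4: def={g,u} ue=∅

Liveness:
  n0 li=∅ lo={g,u}
  n1 li=∅ lo=∅
  n2 li={g,u} lo=∅
  n3 li=∅ lo=∅
  n4 li=∅ lo=∅

Conflict graph:
  g — {u,y}
  r — ∅
  u — {g}
  y — {g}

Colouring:
  {g,u} pairwise interfere (2-clique) ⇒ χ ≥ 2
  assign g→c0 r→c0 u→c1 y→c1 — no edge inside a register ⇒ χ ≤ 2
  χ = 2

Answer: 2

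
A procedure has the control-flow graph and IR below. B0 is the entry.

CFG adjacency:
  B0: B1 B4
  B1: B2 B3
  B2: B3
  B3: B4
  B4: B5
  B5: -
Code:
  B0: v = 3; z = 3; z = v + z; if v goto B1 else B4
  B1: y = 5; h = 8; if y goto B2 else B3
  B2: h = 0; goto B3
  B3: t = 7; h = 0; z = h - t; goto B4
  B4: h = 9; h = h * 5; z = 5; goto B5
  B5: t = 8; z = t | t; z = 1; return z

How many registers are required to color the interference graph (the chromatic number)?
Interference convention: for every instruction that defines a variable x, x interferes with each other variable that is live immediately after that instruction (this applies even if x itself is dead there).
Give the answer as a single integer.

Answer: 2

Derivation:
Per-block:
  B0: def={v,z} ue=∅
  B1: def={h,y} ue=∅
  B2: def={h} ue=∅
  B3: def={h,t,z} ue=∅
  B4: def={h,z} ue=∅
  B5: def={t,z} ue=∅

Live sets:
  B0: in=∅ out=∅
  B1: in=∅ out=∅
  B2: in=∅ out=∅
  B3: in=∅ out=∅
  B4: in=∅ out=∅
  B5: in=∅ out=∅

Interference:
  h — {t,y}
  t — {h}
  v — {z}
  y — {h}
  z — {v}

Registers:
  clique {h,t} ⇒ need ≥ 2
  assign h→c0 t→c1 v→c0 y→c1 z→c1 — no edge inside a register ⇒ χ ≤ 2
  χ = 2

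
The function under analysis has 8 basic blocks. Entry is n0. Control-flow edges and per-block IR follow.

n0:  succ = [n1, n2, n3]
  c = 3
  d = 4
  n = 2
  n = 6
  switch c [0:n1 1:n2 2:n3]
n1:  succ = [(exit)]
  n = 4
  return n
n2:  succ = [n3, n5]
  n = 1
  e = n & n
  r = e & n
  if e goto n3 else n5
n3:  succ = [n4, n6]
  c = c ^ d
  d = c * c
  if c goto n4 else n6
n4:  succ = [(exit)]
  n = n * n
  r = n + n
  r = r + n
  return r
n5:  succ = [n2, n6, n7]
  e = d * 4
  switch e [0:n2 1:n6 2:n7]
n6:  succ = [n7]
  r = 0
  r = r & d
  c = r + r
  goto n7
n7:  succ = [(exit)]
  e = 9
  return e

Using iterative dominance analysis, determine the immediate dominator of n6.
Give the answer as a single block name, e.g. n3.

Answer: n0

Derivation:
idom tree: n1←n0 n2←n0 n3←n0 n4←n3 n5←n2 n6←n0 n7←n0
Join-block Dom:
  n2: preds {n0,n5}: {n0} ∩ {n0,n2,n5} = {n0}; idom=n0
  n3: preds {n0,n2}: {n0} ∩ {n0,n2} = {n0}; idom=n0
  n6: preds {n3,n5}: {n0,n3} ∩ {n0,n2,n5} = {n0}; idom=n0
  n7: preds {n5,n6}: {n0,n2,n5} ∩ {n0,n6} = {n0}; idom=n0

idom(n6) = n0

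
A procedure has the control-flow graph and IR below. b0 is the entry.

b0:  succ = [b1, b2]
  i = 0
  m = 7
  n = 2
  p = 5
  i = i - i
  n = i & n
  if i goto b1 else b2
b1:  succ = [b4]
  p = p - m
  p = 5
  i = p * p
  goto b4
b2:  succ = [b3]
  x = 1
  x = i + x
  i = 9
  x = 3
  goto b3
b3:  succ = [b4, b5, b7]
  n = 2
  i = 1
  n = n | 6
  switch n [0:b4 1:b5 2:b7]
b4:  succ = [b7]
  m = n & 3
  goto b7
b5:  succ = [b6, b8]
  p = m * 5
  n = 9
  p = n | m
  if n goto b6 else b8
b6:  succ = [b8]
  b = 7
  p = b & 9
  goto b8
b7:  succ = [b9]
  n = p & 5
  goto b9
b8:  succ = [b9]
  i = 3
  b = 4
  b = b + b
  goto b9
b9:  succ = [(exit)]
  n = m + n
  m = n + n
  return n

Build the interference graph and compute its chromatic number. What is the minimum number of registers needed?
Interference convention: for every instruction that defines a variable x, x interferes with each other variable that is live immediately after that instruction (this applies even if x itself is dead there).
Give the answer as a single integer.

Answer: 4

Derivation:
Per-block:
  b0: {i,m,n,p} / ∅
  b1: {i,p} / {m,p}
  b2: {i,x} / {i}
  b3: {i,n} / ∅
  b4: {m} / {n}
  b5: {n,p} / {m}
  b6: {b,p} / ∅
  b7: {n} / {p}
  b8: {b,i} / ∅
  b9: {m,n} / {m,n}

Live sets:
  b0: in=∅ out={i,m,n,p}
  b1: in={m,n,p} out={n,p}
  b2: in={i,m,p} out={m,p}
  b3: in={m,p} out={m,n,p}
  b4: in={n,p} out={m,p}
  b5: in={m} out={m,n}
  b6: in={m,n} out={m,n}
  b7: in={m,p} out={m,n}
  b8: in={m,n} out={m,n}
  b9: in={m,n} out=∅

Conflict graph:
  b: {m,n}
  i: {m,n,p,x}
  m: {b,i,n,p,x}
  n: {b,i,m,p}
  p: {i,m,n,x}
  x: {i,m,p}

Chromatic number:
  {i,m,n,p} pairwise interfere (4-clique) ⇒ χ ≥ 4
  4-colouring: r0={m}  r1={b,i}  r2={n,x}  r3={p}
  χ = 4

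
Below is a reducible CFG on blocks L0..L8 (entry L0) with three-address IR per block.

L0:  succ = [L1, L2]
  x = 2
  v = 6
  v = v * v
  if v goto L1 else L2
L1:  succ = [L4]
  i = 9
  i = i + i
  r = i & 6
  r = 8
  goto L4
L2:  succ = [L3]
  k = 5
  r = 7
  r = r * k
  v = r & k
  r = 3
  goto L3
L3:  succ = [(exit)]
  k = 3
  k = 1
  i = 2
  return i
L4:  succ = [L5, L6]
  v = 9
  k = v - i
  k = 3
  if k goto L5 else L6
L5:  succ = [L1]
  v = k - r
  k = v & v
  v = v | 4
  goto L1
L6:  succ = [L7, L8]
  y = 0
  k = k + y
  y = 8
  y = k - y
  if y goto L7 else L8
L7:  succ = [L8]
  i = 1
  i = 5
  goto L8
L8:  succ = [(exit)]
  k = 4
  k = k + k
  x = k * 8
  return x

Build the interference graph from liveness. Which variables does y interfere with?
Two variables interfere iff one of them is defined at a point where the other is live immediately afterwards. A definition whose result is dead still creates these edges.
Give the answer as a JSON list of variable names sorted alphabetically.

Block summaries:
  L0: def={v,x} ue=∅
  L1: def={i,r} ue=∅
  L2: def={k,r,v} ue=∅
  L3: def={i,k} ue=∅
  L4: def={k,v} ue={i}
  L5: def={k,v} ue={k,r}
  L6: def={k,y} ue={k}
  L7: def={i} ue=∅
  L8: def={k,x} ue=∅

Backward fixpoint:
  L0: in=∅ out=∅
  L1: in=∅ out={i,r}
  L2: in=∅ out=∅
  L3: in=∅ out=∅
  L4: in={i,r} out={k,r}
  L5: in={k,r} out=∅
  L6: in={k} out=∅
  L7: in=∅ out=∅
  L8: in=∅ out=∅

Conflict graph:
  i: {r,v}
  k: {r,v,y}
  r: {i,k,v}
  v: {i,k,r}
  x: ∅
  y: {k}

N(y) = ["k"]

Answer: ["k"]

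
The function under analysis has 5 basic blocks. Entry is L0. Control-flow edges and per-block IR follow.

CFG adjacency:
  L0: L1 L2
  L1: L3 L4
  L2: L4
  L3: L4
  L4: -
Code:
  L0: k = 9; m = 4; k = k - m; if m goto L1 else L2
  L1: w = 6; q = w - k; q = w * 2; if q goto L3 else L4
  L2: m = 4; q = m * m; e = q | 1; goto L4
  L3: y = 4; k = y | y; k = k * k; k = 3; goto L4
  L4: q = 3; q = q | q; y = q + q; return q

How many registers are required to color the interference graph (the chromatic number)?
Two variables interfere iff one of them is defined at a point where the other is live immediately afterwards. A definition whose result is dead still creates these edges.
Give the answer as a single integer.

Answer: 2

Analysis:
Block summaries:
  L0: def={k,m} ue=∅
  L1: def={q,w} ue={k}
  L2: def={e,m,q} ue=∅
  L3: def={k,y} ue=∅
  L4: def={q,y} ue=∅

Liveness:
  L0 li=∅ lo={k}
  L1 li={k} lo=∅
  L2 li=∅ lo=∅
  L3 li=∅ lo=∅
  L4 li=∅ lo=∅

Conflict graph:
  e: ∅
  k: {m,w}
  m: {k}
  q: {w,y}
  w: {k,q}
  y: {q}

Registers:
  lower bound: {k,m} mutually conflict ⇒ χ ≥ 2
  assign e→c0 k→c0 m→c1 q→c0 w→c1 y→c1 — no edge inside a register ⇒ χ ≤ 2
  χ = 2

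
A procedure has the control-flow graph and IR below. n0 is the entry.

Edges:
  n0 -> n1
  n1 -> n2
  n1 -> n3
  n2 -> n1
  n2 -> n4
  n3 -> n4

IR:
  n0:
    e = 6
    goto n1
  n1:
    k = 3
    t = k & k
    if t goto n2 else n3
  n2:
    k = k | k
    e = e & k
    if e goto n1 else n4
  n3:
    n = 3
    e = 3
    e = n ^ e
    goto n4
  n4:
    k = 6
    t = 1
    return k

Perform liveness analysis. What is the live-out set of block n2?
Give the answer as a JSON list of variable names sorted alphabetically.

def/use:
  n0: def={e} ue=∅
  n1: def={k,t} ue=∅
  n2: def={e,k} ue={e,k}
  n3: def={e,n} ue=∅
  n4: def={k,t} ue=∅

Backward fixpoint:
  n0 li=∅ lo={e}
  n1 li={e} lo={e,k}
  n2 li={e,k} lo={e}
  n3 li=∅ lo=∅
  n4 li=∅ lo=∅

live-out(n2) = ["e"]

Answer: ["e"]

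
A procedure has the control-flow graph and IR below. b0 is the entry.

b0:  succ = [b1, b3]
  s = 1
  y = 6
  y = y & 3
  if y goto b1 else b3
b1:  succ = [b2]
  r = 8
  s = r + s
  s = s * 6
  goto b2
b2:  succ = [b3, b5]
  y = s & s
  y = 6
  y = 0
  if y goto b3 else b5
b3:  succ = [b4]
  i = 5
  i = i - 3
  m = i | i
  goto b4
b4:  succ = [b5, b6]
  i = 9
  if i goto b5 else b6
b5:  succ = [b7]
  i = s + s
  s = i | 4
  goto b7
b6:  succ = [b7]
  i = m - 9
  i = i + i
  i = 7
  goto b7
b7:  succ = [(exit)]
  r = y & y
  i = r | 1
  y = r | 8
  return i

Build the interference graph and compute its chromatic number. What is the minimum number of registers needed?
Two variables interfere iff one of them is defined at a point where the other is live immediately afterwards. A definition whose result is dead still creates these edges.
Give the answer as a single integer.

def/use:
  b0: def={s,y} ue=∅
  b1: def={r,s} ue={s}
  b2: def={y} ue={s}
  b3: def={i,m} ue=∅
  b4: def={i} ue=∅
  b5: def={i,s} ue={s}
  b6: def={i} ue={m}
  b7: def={i,r,y} ue={y}

Live sets:
  live b0: ∅→{s,y}
  live b1: {s}→{s}
  live b2: {s}→{s,y}
  live b3: {s,y}→{m,s,y}
  live b4: {m,s,y}→{m,s,y}
  live b5: {s,y}→{y}
  live b6: {m,y}→{y}
  live b7: {y}→∅

Interference:
  i: {m,r,s,y}
  m: {i,s,y}
  r: {i,s}
  s: {i,m,r,y}
  y: {i,m,s}

Registers:
  lower bound: {i,m,s,y} mutually conflict ⇒ χ ≥ 4
  4-colouring: R0={i}  R1={s}  R2={m,r}  R3={y}
  χ = 4

Answer: 4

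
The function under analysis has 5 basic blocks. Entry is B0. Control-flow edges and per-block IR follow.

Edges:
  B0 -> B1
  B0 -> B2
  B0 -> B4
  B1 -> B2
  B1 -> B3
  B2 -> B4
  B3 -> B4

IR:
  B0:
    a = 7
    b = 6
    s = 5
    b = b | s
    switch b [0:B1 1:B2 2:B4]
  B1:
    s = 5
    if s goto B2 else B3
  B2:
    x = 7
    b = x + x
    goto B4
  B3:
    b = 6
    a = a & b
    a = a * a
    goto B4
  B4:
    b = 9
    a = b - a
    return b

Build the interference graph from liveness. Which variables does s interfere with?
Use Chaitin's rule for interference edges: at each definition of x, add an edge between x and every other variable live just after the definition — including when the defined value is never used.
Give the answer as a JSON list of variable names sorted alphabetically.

Answer: ["a", "b"]

Analysis:
Per-block:
  B0: {a,b,s} / ∅
  B1: {s} / ∅
  B2: {b,x} / ∅
  B3: {a,b} / {a}
  B4: {a,b} / {a}

Liveness:
  B0 li=∅ lo={a}
  B1 li={a} lo={a}
  B2 li={a} lo={a}
  B3 li={a} lo={a}
  B4 li={a} lo=∅

Interference:
  a: {b,s,x}
  b: {a,s}
  s: {a,b}
  x: {a}

N(s) = ["a", "b"]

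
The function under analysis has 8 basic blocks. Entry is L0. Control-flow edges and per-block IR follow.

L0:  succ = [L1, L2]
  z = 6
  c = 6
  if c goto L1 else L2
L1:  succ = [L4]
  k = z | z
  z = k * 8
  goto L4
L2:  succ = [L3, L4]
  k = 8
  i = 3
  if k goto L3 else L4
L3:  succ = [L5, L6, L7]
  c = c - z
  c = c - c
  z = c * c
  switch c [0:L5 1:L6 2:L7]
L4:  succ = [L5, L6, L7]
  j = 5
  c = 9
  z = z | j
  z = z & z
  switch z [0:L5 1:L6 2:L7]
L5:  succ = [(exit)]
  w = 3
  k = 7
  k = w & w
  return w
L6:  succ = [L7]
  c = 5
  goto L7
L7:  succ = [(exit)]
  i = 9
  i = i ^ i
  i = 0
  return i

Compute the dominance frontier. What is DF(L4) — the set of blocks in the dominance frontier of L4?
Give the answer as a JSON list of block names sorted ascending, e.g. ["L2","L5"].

idom tree: L1←L0 L2←L0 L3←L2 L4←L0 L5←L0 L6←L0 L7←L0
Dom at joins:
  L4: preds {L1,L2}: {L0,L1} ∩ {L0,L2} = {L0}; idom=L0
  L5: preds {L3,L4}: {L0,L2,L3} ∩ {L0,L4} = {L0}; idom=L0
  L6: preds {L3,L4}: {L0,L2,L3} ∩ {L0,L4} = {L0}; idom=L0
  L7: preds {L3,L4,L6}: {L0,L2,L3} ∩ {L0,L4} ∩ {L0,L6} = {L0}; idom=L0

Frontier:
  L4←L1: walk L1 to L0
  L4←L2: walk L2 to L0
  L5←L3: walk L3→L2 to L0
  L5←L4: walk L4 to L0
  L6←L3: walk L3→L2 to L0
  L6←L4: walk L4 to L0
  L7←L3: walk L3→L2 to L0
  L7←L4: walk L4 to L0
  L7←L6: walk L6 to L0
  L0 → ∅
  L1 → {L4}
  L2 → {L4,L5,L6,L7}
  L3 → {L5,L6,L7}
  L4 → {L5,L6,L7}
  L5 → ∅
  L6 → {L7}
  L7 → ∅

DF(L4) = ["L5", "L6", "L7"]

Answer: ["L5", "L6", "L7"]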